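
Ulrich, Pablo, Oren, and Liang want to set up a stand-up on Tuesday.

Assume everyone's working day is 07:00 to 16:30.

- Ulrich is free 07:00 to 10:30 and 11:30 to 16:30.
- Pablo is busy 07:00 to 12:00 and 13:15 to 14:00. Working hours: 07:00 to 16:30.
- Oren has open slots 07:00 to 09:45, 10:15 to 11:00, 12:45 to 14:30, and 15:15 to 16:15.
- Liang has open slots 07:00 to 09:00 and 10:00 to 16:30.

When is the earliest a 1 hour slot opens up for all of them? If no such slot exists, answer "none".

15:15

Pablo free within 07:00–16:30: 12:00–13:15, 14:00–16:30.
Ulrich ∩ Pablo: 12:00–13:15, 14:00–16:30.
Ulrich ∩ Pablo ∩ Oren: 12:45–13:15, 14:00–14:30, 15:15–16:15.
Ulrich ∩ Pablo ∩ Oren ∩ Liang: 12:45–13:15, 14:00–14:30, 15:15–16:15.
Windows ≥ 60 min: 15:15–16:15.
Earliest such window starts at 15:15.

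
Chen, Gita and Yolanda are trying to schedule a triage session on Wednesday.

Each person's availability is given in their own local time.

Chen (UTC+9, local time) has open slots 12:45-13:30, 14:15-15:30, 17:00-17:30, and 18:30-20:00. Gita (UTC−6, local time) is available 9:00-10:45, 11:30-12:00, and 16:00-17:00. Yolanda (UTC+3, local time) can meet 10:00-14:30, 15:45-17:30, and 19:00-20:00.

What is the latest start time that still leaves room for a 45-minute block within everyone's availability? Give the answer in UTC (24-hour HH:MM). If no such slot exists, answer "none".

none

Chen → UTC: 03:45–04:30, 05:15–06:30, 08:00–08:30, 09:30–11:00.
Gita → UTC: 15:00–16:45, 17:30–18:00, 22:00–23:00.
Yolanda → UTC: 07:00–11:30, 12:45–14:30, 16:00–17:00.
Chen ∩ Gita: (none).
Chen ∩ Gita ∩ Yolanda: (none).
Windows ≥ 45 min: (none).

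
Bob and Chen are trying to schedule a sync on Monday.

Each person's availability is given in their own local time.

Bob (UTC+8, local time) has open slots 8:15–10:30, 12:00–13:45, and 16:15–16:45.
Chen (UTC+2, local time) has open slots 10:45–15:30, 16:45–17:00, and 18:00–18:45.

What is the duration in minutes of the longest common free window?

0 minutes

Bob → UTC: 00:15–02:30, 04:00–05:45, 08:15–08:45.
Chen → UTC: 08:45–13:30, 14:45–15:00, 16:00–16:45.
Bob ∩ Chen: (none).
No common window.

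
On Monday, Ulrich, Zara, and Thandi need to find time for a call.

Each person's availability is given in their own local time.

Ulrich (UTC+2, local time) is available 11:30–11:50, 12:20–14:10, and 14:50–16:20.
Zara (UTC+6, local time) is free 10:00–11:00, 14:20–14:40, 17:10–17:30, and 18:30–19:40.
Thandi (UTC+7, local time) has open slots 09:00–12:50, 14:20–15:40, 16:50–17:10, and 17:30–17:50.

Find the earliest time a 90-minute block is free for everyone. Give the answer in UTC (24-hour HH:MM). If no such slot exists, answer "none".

Ulrich → UTC: 09:30–09:50, 10:20–12:10, 12:50–14:20.
Zara → UTC: 04:00–05:00, 08:20–08:40, 11:10–11:30, 12:30–13:40.
Thandi → UTC: 02:00–05:50, 07:20–08:40, 09:50–10:10, 10:30–10:50.
Ulrich ∩ Zara: 11:10–11:30, 12:50–13:40.
Ulrich ∩ Zara ∩ Thandi: (none).
Windows ≥ 90 min: (none).

none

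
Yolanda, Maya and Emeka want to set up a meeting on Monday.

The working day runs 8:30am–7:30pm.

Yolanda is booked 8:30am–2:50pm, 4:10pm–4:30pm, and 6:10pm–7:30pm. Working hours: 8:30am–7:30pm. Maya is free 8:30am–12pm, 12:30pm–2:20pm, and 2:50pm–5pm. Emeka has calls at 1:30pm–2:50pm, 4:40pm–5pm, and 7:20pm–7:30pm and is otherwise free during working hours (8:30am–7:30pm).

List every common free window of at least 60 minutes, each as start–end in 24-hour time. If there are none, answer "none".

14:50–16:10

Yolanda free within 08:30–19:30: 14:50–16:10, 16:30–18:10.
Emeka free within 08:30–19:30: 08:30–13:30, 14:50–16:40, 17:00–19:20.
Yolanda ∩ Maya: 14:50–16:10, 16:30–17:00.
Yolanda ∩ Maya ∩ Emeka: 14:50–16:10, 16:30–16:40.
Windows ≥ 60 min: 14:50–16:10.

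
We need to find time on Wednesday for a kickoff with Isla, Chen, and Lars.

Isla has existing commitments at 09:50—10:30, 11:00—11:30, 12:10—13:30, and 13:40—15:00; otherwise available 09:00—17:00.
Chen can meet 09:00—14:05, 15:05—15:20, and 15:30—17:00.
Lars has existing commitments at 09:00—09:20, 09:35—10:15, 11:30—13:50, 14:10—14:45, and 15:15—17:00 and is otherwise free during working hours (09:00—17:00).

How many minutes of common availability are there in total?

55 minutes

Isla free within 09:00–17:00: 09:00–09:50, 10:30–11:00, 11:30–12:10, 13:30–13:40, 15:00–17:00.
Lars free within 09:00–17:00: 09:20–09:35, 10:15–11:30, 13:50–14:10, 14:45–15:15.
Isla ∩ Chen: 09:00–09:50, 10:30–11:00, 11:30–12:10, 13:30–13:40, 15:05–15:20, 15:30–17:00.
Isla ∩ Chen ∩ Lars: 09:20–09:35, 10:30–11:00, 15:05–15:15.
Total common minutes: 15 + 30 + 10 = 55.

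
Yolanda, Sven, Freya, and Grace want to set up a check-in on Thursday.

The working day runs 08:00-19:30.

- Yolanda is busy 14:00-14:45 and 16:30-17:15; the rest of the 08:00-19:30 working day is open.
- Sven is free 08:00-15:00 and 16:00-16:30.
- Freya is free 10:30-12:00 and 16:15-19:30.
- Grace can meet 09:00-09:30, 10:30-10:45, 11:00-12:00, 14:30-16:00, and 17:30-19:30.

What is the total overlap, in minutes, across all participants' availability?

75 minutes

Yolanda free within 08:00–19:30: 08:00–14:00, 14:45–16:30, 17:15–19:30.
Yolanda ∩ Sven: 08:00–14:00, 14:45–15:00, 16:00–16:30.
Yolanda ∩ Sven ∩ Freya: 10:30–12:00, 16:15–16:30.
Yolanda ∩ Sven ∩ Freya ∩ Grace: 10:30–10:45, 11:00–12:00.
Total common minutes: 15 + 60 = 75.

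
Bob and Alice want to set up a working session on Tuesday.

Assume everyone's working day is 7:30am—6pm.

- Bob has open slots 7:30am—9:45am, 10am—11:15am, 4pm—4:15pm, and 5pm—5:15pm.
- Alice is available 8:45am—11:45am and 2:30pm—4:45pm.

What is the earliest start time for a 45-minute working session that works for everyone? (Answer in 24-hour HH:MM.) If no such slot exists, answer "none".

Bob ∩ Alice: 08:45–09:45, 10:00–11:15, 16:00–16:15.
Windows ≥ 45 min: 08:45–09:45, 10:00–11:15.
Earliest such window starts at 08:45.

08:45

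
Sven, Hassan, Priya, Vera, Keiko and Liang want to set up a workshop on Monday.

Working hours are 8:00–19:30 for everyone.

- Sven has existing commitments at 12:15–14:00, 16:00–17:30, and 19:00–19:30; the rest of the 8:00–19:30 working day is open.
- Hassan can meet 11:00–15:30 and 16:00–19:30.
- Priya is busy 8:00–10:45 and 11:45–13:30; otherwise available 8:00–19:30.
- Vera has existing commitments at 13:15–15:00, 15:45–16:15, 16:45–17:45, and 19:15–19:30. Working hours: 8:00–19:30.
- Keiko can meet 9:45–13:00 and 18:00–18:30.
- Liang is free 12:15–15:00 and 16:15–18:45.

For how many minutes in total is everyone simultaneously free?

30 minutes

Sven free within 08:00–19:30: 08:00–12:15, 14:00–16:00, 17:30–19:00.
Priya free within 08:00–19:30: 10:45–11:45, 13:30–19:30.
Vera free within 08:00–19:30: 08:00–13:15, 15:00–15:45, 16:15–16:45, 17:45–19:15.
Sven ∩ Hassan: 11:00–12:15, 14:00–15:30, 17:30–19:00.
Sven ∩ Hassan ∩ Priya: 11:00–11:45, 14:00–15:30, 17:30–19:00.
Sven ∩ Hassan ∩ Priya ∩ Vera: 11:00–11:45, 15:00–15:30, 17:45–19:00.
Sven ∩ Hassan ∩ Priya ∩ Vera ∩ Keiko: 11:00–11:45, 18:00–18:30.
Sven ∩ Hassan ∩ Priya ∩ Vera ∩ Keiko ∩ Liang: 18:00–18:30.
Total common minutes: 30.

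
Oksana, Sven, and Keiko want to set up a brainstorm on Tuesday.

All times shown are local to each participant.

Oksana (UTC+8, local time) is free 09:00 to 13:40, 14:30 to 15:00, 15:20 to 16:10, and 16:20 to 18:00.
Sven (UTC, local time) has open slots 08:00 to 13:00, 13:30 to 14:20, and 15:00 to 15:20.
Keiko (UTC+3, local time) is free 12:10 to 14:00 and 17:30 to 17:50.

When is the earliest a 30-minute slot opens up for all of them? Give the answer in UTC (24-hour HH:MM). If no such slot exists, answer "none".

Oksana → UTC: 01:00–05:40, 06:30–07:00, 07:20–08:10, 08:20–10:00.
Sven → UTC: 08:00–13:00, 13:30–14:20, 15:00–15:20.
Keiko → UTC: 09:10–11:00, 14:30–14:50.
Oksana ∩ Sven: 08:00–08:10, 08:20–10:00.
Oksana ∩ Sven ∩ Keiko: 09:10–10:00.
Windows ≥ 30 min: 09:10–10:00.
Earliest such window starts at 09:10.

09:10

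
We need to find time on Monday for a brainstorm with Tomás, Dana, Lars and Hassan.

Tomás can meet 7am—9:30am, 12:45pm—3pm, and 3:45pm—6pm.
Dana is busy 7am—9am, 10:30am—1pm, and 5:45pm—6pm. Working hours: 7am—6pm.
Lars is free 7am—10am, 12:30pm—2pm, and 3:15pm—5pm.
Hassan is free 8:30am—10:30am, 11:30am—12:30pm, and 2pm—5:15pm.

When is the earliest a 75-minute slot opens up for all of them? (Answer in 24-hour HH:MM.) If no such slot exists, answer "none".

Dana free within 07:00–18:00: 09:00–10:30, 13:00–17:45.
Tomás ∩ Dana: 09:00–09:30, 13:00–15:00, 15:45–17:45.
Tomás ∩ Dana ∩ Lars: 09:00–09:30, 13:00–14:00, 15:45–17:00.
Tomás ∩ Dana ∩ Lars ∩ Hassan: 09:00–09:30, 15:45–17:00.
Windows ≥ 75 min: 15:45–17:00.
Earliest such window starts at 15:45.

15:45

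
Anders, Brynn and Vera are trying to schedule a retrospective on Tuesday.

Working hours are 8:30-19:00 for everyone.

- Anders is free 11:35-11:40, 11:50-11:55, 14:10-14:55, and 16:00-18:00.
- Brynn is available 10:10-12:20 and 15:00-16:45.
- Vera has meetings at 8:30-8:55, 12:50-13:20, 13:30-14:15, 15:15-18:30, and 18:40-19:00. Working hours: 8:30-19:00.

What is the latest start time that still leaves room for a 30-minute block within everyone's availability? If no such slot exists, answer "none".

none

Vera free within 08:30–19:00: 08:55–12:50, 13:20–13:30, 14:15–15:15, 18:30–18:40.
Anders ∩ Brynn: 11:35–11:40, 11:50–11:55, 16:00–16:45.
Anders ∩ Brynn ∩ Vera: 11:35–11:40, 11:50–11:55.
Windows ≥ 30 min: (none).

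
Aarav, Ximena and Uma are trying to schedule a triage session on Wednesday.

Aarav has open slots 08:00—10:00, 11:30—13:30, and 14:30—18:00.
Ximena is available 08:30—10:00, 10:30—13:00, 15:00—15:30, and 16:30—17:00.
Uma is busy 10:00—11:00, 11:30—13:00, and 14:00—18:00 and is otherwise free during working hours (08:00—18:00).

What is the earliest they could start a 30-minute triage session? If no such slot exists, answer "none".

Uma free within 08:00–18:00: 08:00–10:00, 11:00–11:30, 13:00–14:00.
Aarav ∩ Ximena: 08:30–10:00, 11:30–13:00, 15:00–15:30, 16:30–17:00.
Aarav ∩ Ximena ∩ Uma: 08:30–10:00.
Windows ≥ 30 min: 08:30–10:00.
Earliest such window starts at 08:30.

08:30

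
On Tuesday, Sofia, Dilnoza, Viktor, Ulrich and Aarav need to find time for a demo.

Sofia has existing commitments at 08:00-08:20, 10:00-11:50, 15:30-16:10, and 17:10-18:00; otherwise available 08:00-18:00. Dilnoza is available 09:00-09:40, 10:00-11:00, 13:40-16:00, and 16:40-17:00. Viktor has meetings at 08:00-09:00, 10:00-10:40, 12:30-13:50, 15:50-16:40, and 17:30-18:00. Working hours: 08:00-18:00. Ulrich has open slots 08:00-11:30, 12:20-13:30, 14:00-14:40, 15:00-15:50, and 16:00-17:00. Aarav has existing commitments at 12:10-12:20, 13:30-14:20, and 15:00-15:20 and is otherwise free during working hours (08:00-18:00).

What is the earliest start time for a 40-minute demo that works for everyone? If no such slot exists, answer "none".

Sofia free within 08:00–18:00: 08:20–10:00, 11:50–15:30, 16:10–17:10.
Viktor free within 08:00–18:00: 09:00–10:00, 10:40–12:30, 13:50–15:50, 16:40–17:30.
Aarav free within 08:00–18:00: 08:00–12:10, 12:20–13:30, 14:20–15:00, 15:20–18:00.
Sofia ∩ Dilnoza: 09:00–09:40, 13:40–15:30, 16:40–17:00.
Sofia ∩ Dilnoza ∩ Viktor: 09:00–09:40, 13:50–15:30, 16:40–17:00.
Sofia ∩ Dilnoza ∩ Viktor ∩ Ulrich: 09:00–09:40, 14:00–14:40, 15:00–15:30, 16:40–17:00.
Sofia ∩ Dilnoza ∩ Viktor ∩ Ulrich ∩ Aarav: 09:00–09:40, 14:20–14:40, 15:20–15:30, 16:40–17:00.
Windows ≥ 40 min: 09:00–09:40.
Earliest such window starts at 09:00.

09:00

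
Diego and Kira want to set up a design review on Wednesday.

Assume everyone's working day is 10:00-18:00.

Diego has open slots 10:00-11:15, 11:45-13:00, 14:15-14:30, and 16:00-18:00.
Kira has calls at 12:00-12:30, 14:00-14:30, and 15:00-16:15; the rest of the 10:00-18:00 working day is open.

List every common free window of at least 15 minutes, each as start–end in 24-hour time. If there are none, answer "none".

Kira free within 10:00–18:00: 10:00–12:00, 12:30–14:00, 14:30–15:00, 16:15–18:00.
Diego ∩ Kira: 10:00–11:15, 11:45–12:00, 12:30–13:00, 16:15–18:00.
Windows ≥ 15 min: 10:00–11:15, 11:45–12:00, 12:30–13:00, 16:15–18:00.

10:00–11:15, 11:45–12:00, 12:30–13:00, 16:15–18:00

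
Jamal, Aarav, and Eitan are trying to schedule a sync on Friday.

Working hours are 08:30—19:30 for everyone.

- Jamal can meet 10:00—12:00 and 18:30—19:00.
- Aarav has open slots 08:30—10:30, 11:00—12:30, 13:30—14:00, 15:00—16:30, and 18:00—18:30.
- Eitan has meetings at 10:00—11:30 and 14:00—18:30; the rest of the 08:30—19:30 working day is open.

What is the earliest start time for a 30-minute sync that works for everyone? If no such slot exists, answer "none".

11:30

Eitan free within 08:30–19:30: 08:30–10:00, 11:30–14:00, 18:30–19:30.
Jamal ∩ Aarav: 10:00–10:30, 11:00–12:00.
Jamal ∩ Aarav ∩ Eitan: 11:30–12:00.
Windows ≥ 30 min: 11:30–12:00.
Earliest such window starts at 11:30.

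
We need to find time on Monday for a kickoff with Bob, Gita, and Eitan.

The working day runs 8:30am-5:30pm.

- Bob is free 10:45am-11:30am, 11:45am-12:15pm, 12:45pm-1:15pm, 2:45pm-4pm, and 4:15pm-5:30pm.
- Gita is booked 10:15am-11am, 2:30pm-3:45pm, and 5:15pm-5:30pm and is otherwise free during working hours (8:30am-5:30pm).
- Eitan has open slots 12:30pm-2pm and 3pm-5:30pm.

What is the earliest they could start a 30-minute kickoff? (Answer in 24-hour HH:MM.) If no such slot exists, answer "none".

Gita free within 08:30–17:30: 08:30–10:15, 11:00–14:30, 15:45–17:15.
Bob ∩ Gita: 11:00–11:30, 11:45–12:15, 12:45–13:15, 15:45–16:00, 16:15–17:15.
Bob ∩ Gita ∩ Eitan: 12:45–13:15, 15:45–16:00, 16:15–17:15.
Windows ≥ 30 min: 12:45–13:15, 16:15–17:15.
Earliest such window starts at 12:45.

12:45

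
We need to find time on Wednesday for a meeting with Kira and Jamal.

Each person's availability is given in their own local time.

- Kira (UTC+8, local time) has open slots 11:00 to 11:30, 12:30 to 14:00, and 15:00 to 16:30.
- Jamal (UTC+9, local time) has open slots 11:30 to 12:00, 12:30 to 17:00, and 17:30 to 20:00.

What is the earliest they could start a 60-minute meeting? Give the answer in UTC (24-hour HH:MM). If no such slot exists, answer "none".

Kira → UTC: 03:00–03:30, 04:30–06:00, 07:00–08:30.
Jamal → UTC: 02:30–03:00, 03:30–08:00, 08:30–11:00.
Kira ∩ Jamal: 04:30–06:00, 07:00–08:00.
Windows ≥ 60 min: 04:30–06:00, 07:00–08:00.
Earliest such window starts at 04:30.

04:30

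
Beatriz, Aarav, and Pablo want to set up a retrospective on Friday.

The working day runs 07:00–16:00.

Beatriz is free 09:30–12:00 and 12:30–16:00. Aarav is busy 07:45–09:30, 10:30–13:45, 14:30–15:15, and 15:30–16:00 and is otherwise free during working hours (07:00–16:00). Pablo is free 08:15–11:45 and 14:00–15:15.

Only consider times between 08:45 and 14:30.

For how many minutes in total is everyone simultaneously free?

Aarav free within 07:00–16:00: 07:00–07:45, 09:30–10:30, 13:45–14:30, 15:15–15:30.
Beatriz ∩ Aarav: 09:30–10:30, 13:45–14:30, 15:15–15:30.
Beatriz ∩ Aarav ∩ Pablo: 09:30–10:30, 14:00–14:30.
Restricted to 08:45–14:30: 09:30–10:30, 14:00–14:30.
Total common minutes: 60 + 30 = 90.

90 minutes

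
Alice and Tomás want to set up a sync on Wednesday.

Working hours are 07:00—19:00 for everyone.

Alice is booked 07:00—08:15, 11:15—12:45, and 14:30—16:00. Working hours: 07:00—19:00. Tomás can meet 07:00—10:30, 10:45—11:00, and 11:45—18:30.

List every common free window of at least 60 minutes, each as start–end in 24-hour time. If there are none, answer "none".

Alice free within 07:00–19:00: 08:15–11:15, 12:45–14:30, 16:00–19:00.
Alice ∩ Tomás: 08:15–10:30, 10:45–11:00, 12:45–14:30, 16:00–18:30.
Windows ≥ 60 min: 08:15–10:30, 12:45–14:30, 16:00–18:30.

08:15–10:30, 12:45–14:30, 16:00–18:30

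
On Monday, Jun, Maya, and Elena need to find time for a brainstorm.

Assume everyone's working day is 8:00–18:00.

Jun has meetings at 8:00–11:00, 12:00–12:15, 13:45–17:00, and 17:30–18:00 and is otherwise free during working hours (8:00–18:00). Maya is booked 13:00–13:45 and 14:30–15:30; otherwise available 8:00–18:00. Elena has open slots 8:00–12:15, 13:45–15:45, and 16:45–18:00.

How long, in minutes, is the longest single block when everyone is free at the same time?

60 minutes

Jun free within 08:00–18:00: 11:00–12:00, 12:15–13:45, 17:00–17:30.
Maya free within 08:00–18:00: 08:00–13:00, 13:45–14:30, 15:30–18:00.
Jun ∩ Maya: 11:00–12:00, 12:15–13:00, 17:00–17:30.
Jun ∩ Maya ∩ Elena: 11:00–12:00, 17:00–17:30.
Common window lengths: 60, 30 min; longest is 60.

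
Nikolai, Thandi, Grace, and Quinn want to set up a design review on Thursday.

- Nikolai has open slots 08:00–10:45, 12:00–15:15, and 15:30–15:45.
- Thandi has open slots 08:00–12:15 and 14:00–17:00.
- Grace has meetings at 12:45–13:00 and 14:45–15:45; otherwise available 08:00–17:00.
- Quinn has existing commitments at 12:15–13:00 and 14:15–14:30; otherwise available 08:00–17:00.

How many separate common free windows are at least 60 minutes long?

1

Grace free within 08:00–17:00: 08:00–12:45, 13:00–14:45, 15:45–17:00.
Quinn free within 08:00–17:00: 08:00–12:15, 13:00–14:15, 14:30–17:00.
Nikolai ∩ Thandi: 08:00–10:45, 12:00–12:15, 14:00–15:15, 15:30–15:45.
Nikolai ∩ Thandi ∩ Grace: 08:00–10:45, 12:00–12:15, 14:00–14:45.
Nikolai ∩ Thandi ∩ Grace ∩ Quinn: 08:00–10:45, 12:00–12:15, 14:00–14:15, 14:30–14:45.
Windows ≥ 60 min: 08:00–10:45.
That's 1 window.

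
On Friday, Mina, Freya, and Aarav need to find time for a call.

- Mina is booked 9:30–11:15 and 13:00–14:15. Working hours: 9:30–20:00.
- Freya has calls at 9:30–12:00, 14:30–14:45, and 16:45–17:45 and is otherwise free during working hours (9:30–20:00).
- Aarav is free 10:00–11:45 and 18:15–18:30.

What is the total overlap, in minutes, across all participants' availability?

15 minutes

Mina free within 09:30–20:00: 11:15–13:00, 14:15–20:00.
Freya free within 09:30–20:00: 12:00–14:30, 14:45–16:45, 17:45–20:00.
Mina ∩ Freya: 12:00–13:00, 14:15–14:30, 14:45–16:45, 17:45–20:00.
Mina ∩ Freya ∩ Aarav: 18:15–18:30.
Total common minutes: 15.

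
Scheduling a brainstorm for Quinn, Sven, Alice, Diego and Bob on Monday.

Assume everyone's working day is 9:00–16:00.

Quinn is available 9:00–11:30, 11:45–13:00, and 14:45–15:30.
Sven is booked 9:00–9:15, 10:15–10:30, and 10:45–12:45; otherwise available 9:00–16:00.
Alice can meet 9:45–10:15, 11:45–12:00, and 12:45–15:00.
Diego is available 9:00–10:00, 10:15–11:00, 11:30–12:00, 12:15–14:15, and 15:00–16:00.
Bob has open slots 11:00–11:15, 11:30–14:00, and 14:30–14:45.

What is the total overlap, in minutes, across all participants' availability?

15 minutes

Sven free within 09:00–16:00: 09:15–10:15, 10:30–10:45, 12:45–16:00.
Quinn ∩ Sven: 09:15–10:15, 10:30–10:45, 12:45–13:00, 14:45–15:30.
Quinn ∩ Sven ∩ Alice: 09:45–10:15, 12:45–13:00, 14:45–15:00.
Quinn ∩ Sven ∩ Alice ∩ Diego: 09:45–10:00, 12:45–13:00.
Quinn ∩ Sven ∩ Alice ∩ Diego ∩ Bob: 12:45–13:00.
Total common minutes: 15.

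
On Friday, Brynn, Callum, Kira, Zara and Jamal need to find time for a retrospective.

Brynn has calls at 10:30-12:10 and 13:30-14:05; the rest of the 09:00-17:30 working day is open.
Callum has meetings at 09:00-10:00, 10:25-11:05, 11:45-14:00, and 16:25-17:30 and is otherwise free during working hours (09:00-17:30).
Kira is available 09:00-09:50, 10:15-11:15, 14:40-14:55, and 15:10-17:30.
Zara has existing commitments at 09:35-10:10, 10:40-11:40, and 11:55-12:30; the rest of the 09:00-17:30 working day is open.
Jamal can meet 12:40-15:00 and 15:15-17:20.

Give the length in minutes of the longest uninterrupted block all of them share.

70 minutes

Brynn free within 09:00–17:30: 09:00–10:30, 12:10–13:30, 14:05–17:30.
Callum free within 09:00–17:30: 10:00–10:25, 11:05–11:45, 14:00–16:25.
Zara free within 09:00–17:30: 09:00–09:35, 10:10–10:40, 11:40–11:55, 12:30–17:30.
Brynn ∩ Callum: 10:00–10:25, 14:05–16:25.
Brynn ∩ Callum ∩ Kira: 10:15–10:25, 14:40–14:55, 15:10–16:25.
Brynn ∩ Callum ∩ Kira ∩ Zara: 10:15–10:25, 14:40–14:55, 15:10–16:25.
Brynn ∩ Callum ∩ Kira ∩ Zara ∩ Jamal: 14:40–14:55, 15:15–16:25.
Common window lengths: 15, 70 min; longest is 70.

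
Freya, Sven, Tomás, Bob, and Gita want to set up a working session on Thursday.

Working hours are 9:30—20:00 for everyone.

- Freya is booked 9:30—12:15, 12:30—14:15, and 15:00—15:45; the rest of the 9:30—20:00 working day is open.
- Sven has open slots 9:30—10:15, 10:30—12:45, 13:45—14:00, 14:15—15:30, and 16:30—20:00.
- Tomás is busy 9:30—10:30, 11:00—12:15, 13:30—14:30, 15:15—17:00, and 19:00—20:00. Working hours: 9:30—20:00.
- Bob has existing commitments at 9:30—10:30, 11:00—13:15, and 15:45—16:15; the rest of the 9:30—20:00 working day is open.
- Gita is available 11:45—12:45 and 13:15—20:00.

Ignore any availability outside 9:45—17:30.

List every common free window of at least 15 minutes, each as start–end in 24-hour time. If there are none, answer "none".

14:30–15:00, 17:00–17:30

Freya free within 09:30–20:00: 12:15–12:30, 14:15–15:00, 15:45–20:00.
Tomás free within 09:30–20:00: 10:30–11:00, 12:15–13:30, 14:30–15:15, 17:00–19:00.
Bob free within 09:30–20:00: 10:30–11:00, 13:15–15:45, 16:15–20:00.
Freya ∩ Sven: 12:15–12:30, 14:15–15:00, 16:30–20:00.
Freya ∩ Sven ∩ Tomás: 12:15–12:30, 14:30–15:00, 17:00–19:00.
Freya ∩ Sven ∩ Tomás ∩ Bob: 14:30–15:00, 17:00–19:00.
Freya ∩ Sven ∩ Tomás ∩ Bob ∩ Gita: 14:30–15:00, 17:00–19:00.
Restricted to 09:45–17:30: 14:30–15:00, 17:00–17:30.
Windows ≥ 15 min: 14:30–15:00, 17:00–17:30.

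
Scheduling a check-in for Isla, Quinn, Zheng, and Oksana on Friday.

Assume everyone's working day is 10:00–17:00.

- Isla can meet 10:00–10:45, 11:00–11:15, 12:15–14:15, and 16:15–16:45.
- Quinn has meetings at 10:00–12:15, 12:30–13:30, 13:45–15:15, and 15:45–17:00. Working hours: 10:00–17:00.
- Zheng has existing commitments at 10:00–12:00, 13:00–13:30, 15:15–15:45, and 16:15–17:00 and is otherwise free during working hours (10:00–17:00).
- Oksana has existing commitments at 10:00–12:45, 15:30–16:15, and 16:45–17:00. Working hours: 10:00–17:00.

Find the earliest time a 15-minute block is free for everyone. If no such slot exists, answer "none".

13:30

Quinn free within 10:00–17:00: 12:15–12:30, 13:30–13:45, 15:15–15:45.
Zheng free within 10:00–17:00: 12:00–13:00, 13:30–15:15, 15:45–16:15.
Oksana free within 10:00–17:00: 12:45–15:30, 16:15–16:45.
Isla ∩ Quinn: 12:15–12:30, 13:30–13:45.
Isla ∩ Quinn ∩ Zheng: 12:15–12:30, 13:30–13:45.
Isla ∩ Quinn ∩ Zheng ∩ Oksana: 13:30–13:45.
Windows ≥ 15 min: 13:30–13:45.
Earliest such window starts at 13:30.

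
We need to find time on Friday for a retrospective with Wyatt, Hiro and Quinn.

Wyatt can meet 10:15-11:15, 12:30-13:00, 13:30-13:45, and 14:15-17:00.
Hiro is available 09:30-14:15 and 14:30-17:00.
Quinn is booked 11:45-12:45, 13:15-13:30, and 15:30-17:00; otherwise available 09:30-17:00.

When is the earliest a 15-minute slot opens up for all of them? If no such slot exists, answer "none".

Quinn free within 09:30–17:00: 09:30–11:45, 12:45–13:15, 13:30–15:30.
Wyatt ∩ Hiro: 10:15–11:15, 12:30–13:00, 13:30–13:45, 14:30–17:00.
Wyatt ∩ Hiro ∩ Quinn: 10:15–11:15, 12:45–13:00, 13:30–13:45, 14:30–15:30.
Windows ≥ 15 min: 10:15–11:15, 12:45–13:00, 13:30–13:45, 14:30–15:30.
Earliest such window starts at 10:15.

10:15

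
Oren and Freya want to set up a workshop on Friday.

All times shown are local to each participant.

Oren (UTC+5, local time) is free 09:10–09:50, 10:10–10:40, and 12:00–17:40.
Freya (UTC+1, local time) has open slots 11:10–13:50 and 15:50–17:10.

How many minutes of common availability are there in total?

150 minutes

Oren → UTC: 04:10–04:50, 05:10–05:40, 07:00–12:40.
Freya → UTC: 10:10–12:50, 14:50–16:10.
Oren ∩ Freya: 10:10–12:40.
Total common minutes: 150.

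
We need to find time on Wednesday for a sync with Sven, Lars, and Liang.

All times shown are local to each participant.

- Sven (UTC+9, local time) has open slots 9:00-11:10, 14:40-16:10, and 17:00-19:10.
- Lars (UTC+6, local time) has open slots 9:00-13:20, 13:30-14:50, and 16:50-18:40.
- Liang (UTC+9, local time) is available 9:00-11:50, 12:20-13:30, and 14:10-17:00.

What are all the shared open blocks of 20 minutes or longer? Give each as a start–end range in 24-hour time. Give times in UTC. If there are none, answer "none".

Sven → UTC: 00:00–02:10, 05:40–07:10, 08:00–10:10.
Lars → UTC: 03:00–07:20, 07:30–08:50, 10:50–12:40.
Liang → UTC: 00:00–02:50, 03:20–04:30, 05:10–08:00.
Sven ∩ Lars: 05:40–07:10, 08:00–08:50.
Sven ∩ Lars ∩ Liang: 05:40–07:10.
Windows ≥ 20 min: 05:40–07:10.

05:40–07:10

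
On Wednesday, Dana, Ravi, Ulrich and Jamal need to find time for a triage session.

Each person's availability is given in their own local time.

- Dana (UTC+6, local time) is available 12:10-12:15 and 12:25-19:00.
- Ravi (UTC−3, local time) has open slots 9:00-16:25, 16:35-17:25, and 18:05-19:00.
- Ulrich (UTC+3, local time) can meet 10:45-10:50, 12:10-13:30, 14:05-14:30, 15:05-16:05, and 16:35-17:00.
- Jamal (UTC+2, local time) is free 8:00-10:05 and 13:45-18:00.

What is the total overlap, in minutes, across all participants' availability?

Dana → UTC: 06:10–06:15, 06:25–13:00.
Ravi → UTC: 12:00–19:25, 19:35–20:25, 21:05–22:00.
Ulrich → UTC: 07:45–07:50, 09:10–10:30, 11:05–11:30, 12:05–13:05, 13:35–14:00.
Jamal → UTC: 06:00–08:05, 11:45–16:00.
Dana ∩ Ravi: 12:00–13:00.
Dana ∩ Ravi ∩ Ulrich: 12:05–13:00.
Dana ∩ Ravi ∩ Ulrich ∩ Jamal: 12:05–13:00.
Total common minutes: 55.

55 minutes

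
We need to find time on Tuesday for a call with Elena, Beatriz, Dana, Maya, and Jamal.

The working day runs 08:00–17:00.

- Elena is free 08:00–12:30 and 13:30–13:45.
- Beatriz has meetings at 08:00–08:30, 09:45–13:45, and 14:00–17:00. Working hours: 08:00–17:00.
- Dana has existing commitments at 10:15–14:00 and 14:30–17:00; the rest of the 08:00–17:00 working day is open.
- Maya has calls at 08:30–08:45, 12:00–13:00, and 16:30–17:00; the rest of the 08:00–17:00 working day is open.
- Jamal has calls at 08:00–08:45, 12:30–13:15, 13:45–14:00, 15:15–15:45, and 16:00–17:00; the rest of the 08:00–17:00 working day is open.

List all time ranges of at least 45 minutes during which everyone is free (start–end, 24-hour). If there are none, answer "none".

08:45–09:45

Beatriz free within 08:00–17:00: 08:30–09:45, 13:45–14:00.
Dana free within 08:00–17:00: 08:00–10:15, 14:00–14:30.
Maya free within 08:00–17:00: 08:00–08:30, 08:45–12:00, 13:00–16:30.
Jamal free within 08:00–17:00: 08:45–12:30, 13:15–13:45, 14:00–15:15, 15:45–16:00.
Elena ∩ Beatriz: 08:30–09:45.
Elena ∩ Beatriz ∩ Dana: 08:30–09:45.
Elena ∩ Beatriz ∩ Dana ∩ Maya: 08:45–09:45.
Elena ∩ Beatriz ∩ Dana ∩ Maya ∩ Jamal: 08:45–09:45.
Windows ≥ 45 min: 08:45–09:45.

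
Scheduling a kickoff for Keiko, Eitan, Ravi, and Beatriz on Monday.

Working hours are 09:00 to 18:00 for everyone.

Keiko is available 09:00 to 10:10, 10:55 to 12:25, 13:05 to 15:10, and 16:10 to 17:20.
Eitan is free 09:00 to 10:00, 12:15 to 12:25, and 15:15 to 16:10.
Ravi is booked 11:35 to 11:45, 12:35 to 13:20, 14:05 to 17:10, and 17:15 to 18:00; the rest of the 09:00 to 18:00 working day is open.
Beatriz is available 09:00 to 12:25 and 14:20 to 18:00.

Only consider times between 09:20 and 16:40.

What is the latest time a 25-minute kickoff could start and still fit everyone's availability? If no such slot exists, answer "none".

09:35

Ravi free within 09:00–18:00: 09:00–11:35, 11:45–12:35, 13:20–14:05, 17:10–17:15.
Keiko ∩ Eitan: 09:00–10:00, 12:15–12:25.
Keiko ∩ Eitan ∩ Ravi: 09:00–10:00, 12:15–12:25.
Keiko ∩ Eitan ∩ Ravi ∩ Beatriz: 09:00–10:00, 12:15–12:25.
Restricted to 09:20–16:40: 09:20–10:00, 12:15–12:25.
Windows ≥ 25 min: 09:20–10:00.
Latest start in the last window 09:20–10:00 is 10:00 − 25 min = 09:35.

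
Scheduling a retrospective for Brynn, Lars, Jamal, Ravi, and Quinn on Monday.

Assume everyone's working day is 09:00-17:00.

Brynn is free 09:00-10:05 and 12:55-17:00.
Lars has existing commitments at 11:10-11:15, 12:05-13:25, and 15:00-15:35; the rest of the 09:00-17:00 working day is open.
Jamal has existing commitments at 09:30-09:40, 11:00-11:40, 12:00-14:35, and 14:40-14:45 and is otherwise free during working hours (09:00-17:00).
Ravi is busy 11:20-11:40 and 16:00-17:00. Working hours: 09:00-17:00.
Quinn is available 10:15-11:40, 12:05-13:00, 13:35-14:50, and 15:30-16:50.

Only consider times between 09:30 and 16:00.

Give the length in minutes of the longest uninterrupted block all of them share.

Lars free within 09:00–17:00: 09:00–11:10, 11:15–12:05, 13:25–15:00, 15:35–17:00.
Jamal free within 09:00–17:00: 09:00–09:30, 09:40–11:00, 11:40–12:00, 14:35–14:40, 14:45–17:00.
Ravi free within 09:00–17:00: 09:00–11:20, 11:40–16:00.
Brynn ∩ Lars: 09:00–10:05, 13:25–15:00, 15:35–17:00.
Brynn ∩ Lars ∩ Jamal: 09:00–09:30, 09:40–10:05, 14:35–14:40, 14:45–15:00, 15:35–17:00.
Brynn ∩ Lars ∩ Jamal ∩ Ravi: 09:00–09:30, 09:40–10:05, 14:35–14:40, 14:45–15:00, 15:35–16:00.
Brynn ∩ Lars ∩ Jamal ∩ Ravi ∩ Quinn: 14:35–14:40, 14:45–14:50, 15:35–16:00.
Restricted to 09:30–16:00: 14:35–14:40, 14:45–14:50, 15:35–16:00.
Common window lengths: 5, 5, 25 min; longest is 25.

25 minutes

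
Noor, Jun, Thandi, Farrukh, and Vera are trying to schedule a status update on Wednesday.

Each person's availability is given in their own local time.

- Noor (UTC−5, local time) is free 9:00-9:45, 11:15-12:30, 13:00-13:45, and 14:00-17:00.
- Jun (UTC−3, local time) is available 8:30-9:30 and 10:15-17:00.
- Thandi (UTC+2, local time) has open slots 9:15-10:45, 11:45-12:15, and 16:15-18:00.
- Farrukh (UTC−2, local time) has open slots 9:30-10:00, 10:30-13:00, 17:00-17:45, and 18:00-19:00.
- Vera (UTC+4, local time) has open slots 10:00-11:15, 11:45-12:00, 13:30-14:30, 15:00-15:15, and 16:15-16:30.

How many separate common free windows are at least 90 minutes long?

0

Noor → UTC: 14:00–14:45, 16:15–17:30, 18:00–18:45, 19:00–22:00.
Jun → UTC: 11:30–12:30, 13:15–20:00.
Thandi → UTC: 07:15–08:45, 09:45–10:15, 14:15–16:00.
Farrukh → UTC: 11:30–12:00, 12:30–15:00, 19:00–19:45, 20:00–21:00.
Vera → UTC: 06:00–07:15, 07:45–08:00, 09:30–10:30, 11:00–11:15, 12:15–12:30.
Noor ∩ Jun: 14:00–14:45, 16:15–17:30, 18:00–18:45, 19:00–20:00.
Noor ∩ Jun ∩ Thandi: 14:15–14:45.
Noor ∩ Jun ∩ Thandi ∩ Farrukh: 14:15–14:45.
Noor ∩ Jun ∩ Thandi ∩ Farrukh ∩ Vera: (none).
Windows ≥ 90 min: (none).
That's 0 windows.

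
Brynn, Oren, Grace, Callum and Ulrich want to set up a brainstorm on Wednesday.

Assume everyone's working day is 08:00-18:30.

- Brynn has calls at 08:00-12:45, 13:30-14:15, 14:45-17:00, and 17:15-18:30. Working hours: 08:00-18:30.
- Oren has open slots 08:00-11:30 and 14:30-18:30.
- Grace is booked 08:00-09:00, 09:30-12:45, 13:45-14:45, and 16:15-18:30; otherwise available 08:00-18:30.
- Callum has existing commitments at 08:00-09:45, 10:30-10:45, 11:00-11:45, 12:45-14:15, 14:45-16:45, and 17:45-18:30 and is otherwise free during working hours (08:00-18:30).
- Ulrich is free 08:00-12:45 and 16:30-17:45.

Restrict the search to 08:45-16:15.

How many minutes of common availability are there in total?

Brynn free within 08:00–18:30: 12:45–13:30, 14:15–14:45, 17:00–17:15.
Grace free within 08:00–18:30: 09:00–09:30, 12:45–13:45, 14:45–16:15.
Callum free within 08:00–18:30: 09:45–10:30, 10:45–11:00, 11:45–12:45, 14:15–14:45, 16:45–17:45.
Brynn ∩ Oren: 14:30–14:45, 17:00–17:15.
Brynn ∩ Oren ∩ Grace: (none).
Brynn ∩ Oren ∩ Grace ∩ Callum: (none).
Brynn ∩ Oren ∩ Grace ∩ Callum ∩ Ulrich: (none).
Restricted to 08:45–16:15: (none).
Total common minutes: 0.

0 minutes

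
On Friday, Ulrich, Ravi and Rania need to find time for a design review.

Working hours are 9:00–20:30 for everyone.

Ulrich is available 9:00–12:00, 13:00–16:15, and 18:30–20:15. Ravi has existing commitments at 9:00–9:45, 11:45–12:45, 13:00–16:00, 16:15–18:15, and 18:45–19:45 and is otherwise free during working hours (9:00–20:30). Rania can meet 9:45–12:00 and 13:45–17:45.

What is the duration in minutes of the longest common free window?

120 minutes

Ravi free within 09:00–20:30: 09:45–11:45, 12:45–13:00, 16:00–16:15, 18:15–18:45, 19:45–20:30.
Ulrich ∩ Ravi: 09:45–11:45, 16:00–16:15, 18:30–18:45, 19:45–20:15.
Ulrich ∩ Ravi ∩ Rania: 09:45–11:45, 16:00–16:15.
Common window lengths: 120, 15 min; longest is 120.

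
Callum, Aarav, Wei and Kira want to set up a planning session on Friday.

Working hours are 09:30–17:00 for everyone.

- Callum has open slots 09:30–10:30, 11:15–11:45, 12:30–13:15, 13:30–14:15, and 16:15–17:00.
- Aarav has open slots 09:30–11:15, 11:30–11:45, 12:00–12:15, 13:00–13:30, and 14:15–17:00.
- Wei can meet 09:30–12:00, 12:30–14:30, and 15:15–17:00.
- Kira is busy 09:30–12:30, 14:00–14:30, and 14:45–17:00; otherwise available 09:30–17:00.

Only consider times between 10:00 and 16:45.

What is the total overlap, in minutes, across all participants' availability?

Kira free within 09:30–17:00: 12:30–14:00, 14:30–14:45.
Callum ∩ Aarav: 09:30–10:30, 11:30–11:45, 13:00–13:15, 16:15–17:00.
Callum ∩ Aarav ∩ Wei: 09:30–10:30, 11:30–11:45, 13:00–13:15, 16:15–17:00.
Callum ∩ Aarav ∩ Wei ∩ Kira: 13:00–13:15.
Restricted to 10:00–16:45: 13:00–13:15.
Total common minutes: 15.

15 minutes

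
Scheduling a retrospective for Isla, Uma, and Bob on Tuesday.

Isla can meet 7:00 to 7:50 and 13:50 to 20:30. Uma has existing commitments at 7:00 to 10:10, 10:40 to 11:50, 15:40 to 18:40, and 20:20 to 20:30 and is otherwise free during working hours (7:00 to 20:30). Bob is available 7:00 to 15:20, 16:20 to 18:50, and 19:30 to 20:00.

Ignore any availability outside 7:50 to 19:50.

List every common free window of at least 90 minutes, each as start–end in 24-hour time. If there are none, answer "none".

Uma free within 07:00–20:30: 10:10–10:40, 11:50–15:40, 18:40–20:20.
Isla ∩ Uma: 13:50–15:40, 18:40–20:20.
Isla ∩ Uma ∩ Bob: 13:50–15:20, 18:40–18:50, 19:30–20:00.
Restricted to 07:50–19:50: 13:50–15:20, 18:40–18:50, 19:30–19:50.
Windows ≥ 90 min: 13:50–15:20.

13:50–15:20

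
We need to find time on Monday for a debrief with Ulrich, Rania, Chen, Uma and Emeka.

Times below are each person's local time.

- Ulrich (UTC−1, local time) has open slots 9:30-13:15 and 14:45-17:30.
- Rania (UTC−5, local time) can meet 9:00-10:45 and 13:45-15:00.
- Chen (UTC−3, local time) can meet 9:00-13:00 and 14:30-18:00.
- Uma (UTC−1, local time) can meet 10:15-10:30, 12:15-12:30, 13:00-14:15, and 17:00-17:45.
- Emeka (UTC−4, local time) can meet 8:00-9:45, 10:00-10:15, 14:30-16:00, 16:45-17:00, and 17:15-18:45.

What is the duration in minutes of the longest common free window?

15 minutes

Ulrich → UTC: 10:30–14:15, 15:45–18:30.
Rania → UTC: 14:00–15:45, 18:45–20:00.
Chen → UTC: 12:00–16:00, 17:30–21:00.
Uma → UTC: 11:15–11:30, 13:15–13:30, 14:00–15:15, 18:00–18:45.
Emeka → UTC: 12:00–13:45, 14:00–14:15, 18:30–20:00, 20:45–21:00, 21:15–22:45.
Ulrich ∩ Rania: 14:00–14:15.
Ulrich ∩ Rania ∩ Chen: 14:00–14:15.
Ulrich ∩ Rania ∩ Chen ∩ Uma: 14:00–14:15.
Ulrich ∩ Rania ∩ Chen ∩ Uma ∩ Emeka: 14:00–14:15.
Single common window of 15 minutes.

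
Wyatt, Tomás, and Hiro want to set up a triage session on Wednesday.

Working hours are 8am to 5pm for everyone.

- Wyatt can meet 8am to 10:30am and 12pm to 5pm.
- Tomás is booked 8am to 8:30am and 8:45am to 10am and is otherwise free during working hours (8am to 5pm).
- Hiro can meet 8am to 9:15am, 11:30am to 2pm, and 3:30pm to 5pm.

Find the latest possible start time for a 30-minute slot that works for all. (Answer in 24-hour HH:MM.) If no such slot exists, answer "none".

Tomás free within 08:00–17:00: 08:30–08:45, 10:00–17:00.
Wyatt ∩ Tomás: 08:30–08:45, 10:00–10:30, 12:00–17:00.
Wyatt ∩ Tomás ∩ Hiro: 08:30–08:45, 12:00–14:00, 15:30–17:00.
Windows ≥ 30 min: 12:00–14:00, 15:30–17:00.
Latest start in the last window 15:30–17:00 is 17:00 − 30 min = 16:30.

16:30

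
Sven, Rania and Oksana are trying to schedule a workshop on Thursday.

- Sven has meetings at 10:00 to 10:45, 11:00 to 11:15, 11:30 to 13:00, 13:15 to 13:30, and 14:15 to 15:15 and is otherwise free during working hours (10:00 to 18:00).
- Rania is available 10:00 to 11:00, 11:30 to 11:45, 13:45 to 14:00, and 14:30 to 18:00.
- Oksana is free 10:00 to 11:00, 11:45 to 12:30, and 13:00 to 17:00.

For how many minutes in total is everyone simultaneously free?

135 minutes

Sven free within 10:00–18:00: 10:45–11:00, 11:15–11:30, 13:00–13:15, 13:30–14:15, 15:15–18:00.
Sven ∩ Rania: 10:45–11:00, 13:45–14:00, 15:15–18:00.
Sven ∩ Rania ∩ Oksana: 10:45–11:00, 13:45–14:00, 15:15–17:00.
Total common minutes: 15 + 15 + 105 = 135.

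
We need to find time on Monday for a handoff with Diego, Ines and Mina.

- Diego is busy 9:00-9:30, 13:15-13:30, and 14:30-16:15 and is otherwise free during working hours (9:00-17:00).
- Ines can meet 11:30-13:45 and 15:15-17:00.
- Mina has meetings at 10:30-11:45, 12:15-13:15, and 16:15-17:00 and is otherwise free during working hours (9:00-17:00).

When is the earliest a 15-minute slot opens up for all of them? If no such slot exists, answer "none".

11:45

Diego free within 09:00–17:00: 09:30–13:15, 13:30–14:30, 16:15–17:00.
Mina free within 09:00–17:00: 09:00–10:30, 11:45–12:15, 13:15–16:15.
Diego ∩ Ines: 11:30–13:15, 13:30–13:45, 16:15–17:00.
Diego ∩ Ines ∩ Mina: 11:45–12:15, 13:30–13:45.
Windows ≥ 15 min: 11:45–12:15, 13:30–13:45.
Earliest such window starts at 11:45.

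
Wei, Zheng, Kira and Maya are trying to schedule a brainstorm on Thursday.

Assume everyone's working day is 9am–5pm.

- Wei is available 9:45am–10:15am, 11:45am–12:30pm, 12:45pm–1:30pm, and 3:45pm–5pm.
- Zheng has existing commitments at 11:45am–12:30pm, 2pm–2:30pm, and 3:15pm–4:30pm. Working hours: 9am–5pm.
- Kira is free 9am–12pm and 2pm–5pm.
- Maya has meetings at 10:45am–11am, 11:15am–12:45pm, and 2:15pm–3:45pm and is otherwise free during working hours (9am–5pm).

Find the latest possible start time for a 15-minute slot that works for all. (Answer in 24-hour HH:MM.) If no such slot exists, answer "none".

16:45

Zheng free within 09:00–17:00: 09:00–11:45, 12:30–14:00, 14:30–15:15, 16:30–17:00.
Maya free within 09:00–17:00: 09:00–10:45, 11:00–11:15, 12:45–14:15, 15:45–17:00.
Wei ∩ Zheng: 09:45–10:15, 12:45–13:30, 16:30–17:00.
Wei ∩ Zheng ∩ Kira: 09:45–10:15, 16:30–17:00.
Wei ∩ Zheng ∩ Kira ∩ Maya: 09:45–10:15, 16:30–17:00.
Windows ≥ 15 min: 09:45–10:15, 16:30–17:00.
Latest start in the last window 16:30–17:00 is 17:00 − 15 min = 16:45.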